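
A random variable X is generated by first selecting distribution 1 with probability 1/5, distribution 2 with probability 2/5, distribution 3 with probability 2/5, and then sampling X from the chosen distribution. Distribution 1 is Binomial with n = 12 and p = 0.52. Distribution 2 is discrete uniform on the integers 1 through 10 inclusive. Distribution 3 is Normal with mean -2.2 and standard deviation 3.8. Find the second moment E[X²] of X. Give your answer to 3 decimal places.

31.499

For each component E[X²] = Var + (mean)², giving 1: 41.9328; 2: 38.5; 3: 19.28.
Overall E[X²] = 0.2·41.9328 + 0.4·38.5 + 0.4·19.28 = 31.4986.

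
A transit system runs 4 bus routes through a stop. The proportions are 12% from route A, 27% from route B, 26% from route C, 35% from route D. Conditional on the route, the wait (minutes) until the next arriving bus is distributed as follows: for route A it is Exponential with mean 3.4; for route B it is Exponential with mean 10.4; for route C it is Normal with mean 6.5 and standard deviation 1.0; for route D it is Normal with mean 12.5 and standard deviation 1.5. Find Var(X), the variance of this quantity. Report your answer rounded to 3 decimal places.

Per component, A: μ=3.4, E[X²]=23.12; B: μ=10.4, E[X²]=216.32; C: μ=6.5, E[X²]=43.25; D: μ=12.5, E[X²]=158.5.
E[X] = 0.12·3.4 + 0.27·10.4 + 0.26·6.5 + 0.35·12.5 = 9.281.
E[X²] = 0.12·23.12 + 0.27·216.32 + 0.26·43.25 + 0.35·158.5 = 127.901.
Var(X) = E[X²] − (E[X])² = 127.901 − 86.137 = 41.7638.

41.764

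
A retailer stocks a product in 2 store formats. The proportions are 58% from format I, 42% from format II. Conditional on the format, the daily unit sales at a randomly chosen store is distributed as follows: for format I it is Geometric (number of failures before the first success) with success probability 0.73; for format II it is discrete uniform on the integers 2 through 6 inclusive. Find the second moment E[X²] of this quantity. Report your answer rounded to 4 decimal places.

7.9332

For each component E[X²] = Var + (mean)², giving I: 0.64346; II: 18.
Overall E[X²] = 0.58·0.64346 + 0.42·18 = 7.93321.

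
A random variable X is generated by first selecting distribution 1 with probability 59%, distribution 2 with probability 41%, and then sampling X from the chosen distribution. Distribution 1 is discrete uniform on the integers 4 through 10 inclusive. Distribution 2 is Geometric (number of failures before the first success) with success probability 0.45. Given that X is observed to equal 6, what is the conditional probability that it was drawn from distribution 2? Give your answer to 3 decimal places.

Likelihoods P(X=6 | ·): 1: 0.142857; 2: 0.0124563.
Posterior ∝ prior × likelihood. Numerator for 2: 0.41·0.0124563 = 0.00510708.
Normalizing constant: 0.59·0.142857 + 0.41·0.0124563 = 0.0893928.
P(2 | observation) = 0.00510708 / 0.0893928 = 0.0571308.

0.057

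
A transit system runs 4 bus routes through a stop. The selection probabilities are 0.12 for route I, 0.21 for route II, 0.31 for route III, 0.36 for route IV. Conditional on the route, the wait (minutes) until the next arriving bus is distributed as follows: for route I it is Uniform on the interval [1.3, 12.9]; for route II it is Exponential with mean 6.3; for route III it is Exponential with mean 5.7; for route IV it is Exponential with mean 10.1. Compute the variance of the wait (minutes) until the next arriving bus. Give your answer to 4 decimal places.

60.2295

Per component, I: μ=7.1, E[X²]=61.6233; II: μ=6.3, E[X²]=79.38; III: μ=5.7, E[X²]=64.98; IV: μ=10.1, E[X²]=204.02.
E[X] = 0.12·7.1 + 0.21·6.3 + 0.31·5.7 + 0.36·10.1 = 7.578.
E[X²] = 0.12·61.6233 + 0.21·79.38 + 0.31·64.98 + 0.36·204.02 = 117.656.
Var(X) = E[X²] − (E[X])² = 117.656 − 57.4261 = 60.2295.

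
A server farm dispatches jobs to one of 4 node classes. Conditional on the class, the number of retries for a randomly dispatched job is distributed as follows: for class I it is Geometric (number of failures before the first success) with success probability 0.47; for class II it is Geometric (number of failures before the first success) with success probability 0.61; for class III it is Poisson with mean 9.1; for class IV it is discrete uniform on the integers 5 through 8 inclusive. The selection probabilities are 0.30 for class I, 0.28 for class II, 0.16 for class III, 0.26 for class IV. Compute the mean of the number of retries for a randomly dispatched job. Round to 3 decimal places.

Component means — I: 1.12766; II: 0.639344; III: 9.1; IV: 6.5.
E[X] = 0.3·1.12766 + 0.28·0.639344 + 0.16·9.1 + 0.26·6.5 = 3.66331.

3.663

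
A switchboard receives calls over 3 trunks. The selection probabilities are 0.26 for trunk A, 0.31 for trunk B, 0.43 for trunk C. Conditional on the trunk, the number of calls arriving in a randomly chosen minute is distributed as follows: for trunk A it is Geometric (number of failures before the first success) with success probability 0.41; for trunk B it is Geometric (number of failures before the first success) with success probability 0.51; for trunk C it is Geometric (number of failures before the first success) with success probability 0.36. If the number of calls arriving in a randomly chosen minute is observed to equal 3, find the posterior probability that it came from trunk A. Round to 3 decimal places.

0.270

Likelihoods P(X=3 | ·): A: 0.0842054; B: 0.060001; C: 0.0943718.
Posterior ∝ prior × likelihood. Numerator for A: 0.26·0.0842054 = 0.0218934.
Normalizing constant: 0.26·0.0842054 + 0.31·0.060001 + 0.43·0.0943718 = 0.0810736.
P(A | observation) = 0.0218934 / 0.0810736 = 0.270044.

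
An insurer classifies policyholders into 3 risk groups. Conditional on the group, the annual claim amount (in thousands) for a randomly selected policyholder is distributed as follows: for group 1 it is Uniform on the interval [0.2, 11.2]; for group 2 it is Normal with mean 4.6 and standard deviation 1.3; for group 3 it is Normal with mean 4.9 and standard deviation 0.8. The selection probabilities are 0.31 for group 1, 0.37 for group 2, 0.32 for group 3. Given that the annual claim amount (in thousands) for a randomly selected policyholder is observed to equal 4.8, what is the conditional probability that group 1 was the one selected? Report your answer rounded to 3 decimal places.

Likelihoods f(4.8 | ·): 1: 0.0909091; 2: 0.303268; 3: 0.494797.
Posterior ∝ prior × likelihood. Numerator for 1: 0.31·0.0909091 = 0.0281818.
Normalizing constant: 0.31·0.0909091 + 0.37·0.303268 + 0.32·0.494797 = 0.298726.
P(1 | observation) = 0.0281818 / 0.298726 = 0.09434.

0.094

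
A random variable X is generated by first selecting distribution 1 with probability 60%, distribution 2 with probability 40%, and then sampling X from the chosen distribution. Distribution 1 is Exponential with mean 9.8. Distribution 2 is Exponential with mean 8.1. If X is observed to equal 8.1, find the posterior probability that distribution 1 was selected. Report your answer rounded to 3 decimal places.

Likelihoods f(8.1 | ·): 1: 0.0446495; 2: 0.0454172.
Posterior ∝ prior × likelihood. Numerator for 1: 0.6·0.0446495 = 0.0267897.
Normalizing constant: 0.6·0.0446495 + 0.4·0.0454172 = 0.0449566.
P(1 | observation) = 0.0267897 / 0.0449566 = 0.595901.

0.596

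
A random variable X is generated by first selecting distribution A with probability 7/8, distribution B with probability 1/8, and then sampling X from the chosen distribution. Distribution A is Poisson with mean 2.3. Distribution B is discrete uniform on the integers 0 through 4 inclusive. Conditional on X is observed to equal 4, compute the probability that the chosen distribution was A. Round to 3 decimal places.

0.804

Likelihoods P(X=4 | ·): A: 0.116902; B: 0.2.
Posterior ∝ prior × likelihood. Numerator for A: 0.875·0.116902 = 0.102289.
Normalizing constant: 0.875·0.116902 + 0.125·0.2 = 0.127289.
P(A | observation) = 0.102289 / 0.127289 = 0.803597.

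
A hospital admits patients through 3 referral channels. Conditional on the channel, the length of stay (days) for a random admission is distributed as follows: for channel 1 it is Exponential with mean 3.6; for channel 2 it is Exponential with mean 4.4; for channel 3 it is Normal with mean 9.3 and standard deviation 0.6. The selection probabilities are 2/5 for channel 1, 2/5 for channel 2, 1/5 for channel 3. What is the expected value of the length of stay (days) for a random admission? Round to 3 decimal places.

Component means — 1: 3.6; 2: 4.4; 3: 9.3.
E[X] = 0.4·3.6 + 0.4·4.4 + 0.2·9.3 = 5.06.

5.060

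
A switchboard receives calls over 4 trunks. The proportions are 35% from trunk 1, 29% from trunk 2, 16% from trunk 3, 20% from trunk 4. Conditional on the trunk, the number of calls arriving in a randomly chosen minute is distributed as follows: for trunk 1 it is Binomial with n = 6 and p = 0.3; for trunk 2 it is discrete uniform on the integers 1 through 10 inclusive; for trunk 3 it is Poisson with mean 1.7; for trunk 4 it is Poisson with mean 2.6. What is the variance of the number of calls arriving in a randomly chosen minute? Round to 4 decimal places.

Per component, 1: μ=1.8, E[X²]=4.5; 2: μ=5.5, E[X²]=38.5; 3: μ=1.7, E[X²]=4.59; 4: μ=2.6, E[X²]=9.36.
E[X] = 0.35·1.8 + 0.29·5.5 + 0.16·1.7 + 0.2·2.6 = 3.017.
E[X²] = 0.35·4.5 + 0.29·38.5 + 0.16·4.59 + 0.2·9.36 = 15.3464.
Var(X) = E[X²] − (E[X])² = 15.3464 − 9.10229 = 6.24411.

6.2441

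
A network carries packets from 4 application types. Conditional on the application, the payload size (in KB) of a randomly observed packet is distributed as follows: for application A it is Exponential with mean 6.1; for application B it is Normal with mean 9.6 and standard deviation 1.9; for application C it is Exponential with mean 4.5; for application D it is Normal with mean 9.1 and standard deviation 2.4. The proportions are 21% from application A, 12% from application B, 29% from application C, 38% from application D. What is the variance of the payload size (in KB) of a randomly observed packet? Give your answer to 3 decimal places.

20.740

Per component, A: μ=6.1, E[X²]=74.42; B: μ=9.6, E[X²]=95.77; C: μ=4.5, E[X²]=40.5; D: μ=9.1, E[X²]=88.57.
E[X] = 0.21·6.1 + 0.12·9.6 + 0.29·4.5 + 0.38·9.1 = 7.196.
E[X²] = 0.21·74.42 + 0.12·95.77 + 0.29·40.5 + 0.38·88.57 = 72.5222.
Var(X) = E[X²] − (E[X])² = 72.5222 − 51.7824 = 20.7398.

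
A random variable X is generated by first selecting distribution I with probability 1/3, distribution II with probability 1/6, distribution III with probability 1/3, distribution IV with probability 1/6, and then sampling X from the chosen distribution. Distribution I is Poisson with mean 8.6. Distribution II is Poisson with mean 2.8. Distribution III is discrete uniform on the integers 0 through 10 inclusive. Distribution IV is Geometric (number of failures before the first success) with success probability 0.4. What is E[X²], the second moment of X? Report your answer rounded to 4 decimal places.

41.9600

For each component E[X²] = Var + (mean)², giving I: 82.56; II: 10.64; III: 35; IV: 6.
Overall E[X²] = 0.333333·82.56 + 0.166667·10.64 + 0.333333·35 + 0.166667·6 = 41.96.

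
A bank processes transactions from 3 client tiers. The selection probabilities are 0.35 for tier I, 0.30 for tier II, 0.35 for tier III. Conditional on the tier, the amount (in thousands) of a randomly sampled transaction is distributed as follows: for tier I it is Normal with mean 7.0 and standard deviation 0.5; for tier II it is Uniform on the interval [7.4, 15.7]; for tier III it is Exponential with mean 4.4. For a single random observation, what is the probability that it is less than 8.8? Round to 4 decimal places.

Conditional on each tier, P(X < 8.8): I: 0.999841; II: 0.168675; III: 0.864665.
By total probability, P(X < 8.8) = 0.35·0.999841 + 0.3·0.168675 + 0.35·0.864665 = 0.703179.

0.7032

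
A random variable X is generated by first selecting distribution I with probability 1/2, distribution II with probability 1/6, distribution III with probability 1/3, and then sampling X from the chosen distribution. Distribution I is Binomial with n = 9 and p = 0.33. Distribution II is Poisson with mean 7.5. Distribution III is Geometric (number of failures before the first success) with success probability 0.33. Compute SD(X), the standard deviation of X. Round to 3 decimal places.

Per component, I: μ=2.97, E[X²]=10.8108; II: μ=7.5, E[X²]=63.75; III: μ=2.0303, E[X²]=10.2746.
E[X] = 0.5·2.97 + 0.166667·7.5 + 0.333333·2.0303 = 3.41177.
E[X²] = 0.5·10.8108 + 0.166667·63.75 + 0.333333·10.2746 = 19.4553.
Var(X) = E[X²] − (E[X])² = 19.4553 − 11.6402 = 7.8151.
SD(X) = √7.8151 = 2.79555.

2.796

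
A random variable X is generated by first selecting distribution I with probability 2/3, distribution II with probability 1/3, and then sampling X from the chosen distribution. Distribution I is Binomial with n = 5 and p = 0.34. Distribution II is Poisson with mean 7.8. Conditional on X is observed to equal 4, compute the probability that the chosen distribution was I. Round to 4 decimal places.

Likelihoods P(X=4 | ·): I: 0.0440991; II: 0.0631932.
Posterior ∝ prior × likelihood. Numerator for I: 0.666667·0.0440991 = 0.0293994.
Normalizing constant: 0.666667·0.0440991 + 0.333333·0.0631932 = 0.0504638.
P(I | observation) = 0.0293994 / 0.0504638 = 0.582584.

0.5826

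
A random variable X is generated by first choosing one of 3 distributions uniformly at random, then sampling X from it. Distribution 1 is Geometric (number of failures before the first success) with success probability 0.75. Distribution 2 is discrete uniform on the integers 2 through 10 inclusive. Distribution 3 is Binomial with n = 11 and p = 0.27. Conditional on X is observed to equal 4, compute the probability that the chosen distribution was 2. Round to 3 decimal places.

Likelihoods P(X=4 | ·): 1: 0.00292969; 2: 0.111111; 3: 0.193744.
Posterior ∝ prior × likelihood. Numerator for 2: 0.333333·0.111111 = 0.037037.
Normalizing constant: 0.333333·0.00292969 + 0.333333·0.111111 + 0.333333·0.193744 = 0.102595.
P(2 | observation) = 0.037037 / 0.102595 = 0.361002.

0.361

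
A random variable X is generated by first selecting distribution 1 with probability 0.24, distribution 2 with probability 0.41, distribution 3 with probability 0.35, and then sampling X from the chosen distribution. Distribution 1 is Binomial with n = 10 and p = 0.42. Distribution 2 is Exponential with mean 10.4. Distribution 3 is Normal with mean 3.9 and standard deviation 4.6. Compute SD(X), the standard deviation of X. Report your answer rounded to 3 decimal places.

7.886

Per component, 1: μ=4.2, E[X²]=20.076; 2: μ=10.4, E[X²]=216.32; 3: μ=3.9, E[X²]=36.37.
E[X] = 0.24·4.2 + 0.41·10.4 + 0.35·3.9 = 6.637.
E[X²] = 0.24·20.076 + 0.41·216.32 + 0.35·36.37 = 106.239.
Var(X) = E[X²] − (E[X])² = 106.239 − 44.0498 = 62.1892.
SD(X) = √62.1892 = 7.88601.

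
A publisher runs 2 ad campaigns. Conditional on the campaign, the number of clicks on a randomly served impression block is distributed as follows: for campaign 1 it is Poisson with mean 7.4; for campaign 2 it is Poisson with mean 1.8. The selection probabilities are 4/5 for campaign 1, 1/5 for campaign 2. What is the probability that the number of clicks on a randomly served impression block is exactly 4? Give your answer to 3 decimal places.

Conditional on each campaign, P(X = 4): 1: 0.0763724; 2: 0.0723017.
By total probability, P(X = 4) = 0.8·0.0763724 + 0.2·0.0723017 = 0.0755583.

0.076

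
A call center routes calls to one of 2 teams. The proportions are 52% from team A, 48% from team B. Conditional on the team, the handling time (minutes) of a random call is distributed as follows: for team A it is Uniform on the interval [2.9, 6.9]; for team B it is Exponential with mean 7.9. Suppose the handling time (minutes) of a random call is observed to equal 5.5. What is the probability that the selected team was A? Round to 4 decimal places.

Likelihoods f(5.5 | ·): A: 0.25; B: 0.0630981.
Posterior ∝ prior × likelihood. Numerator for A: 0.52·0.25 = 0.13.
Normalizing constant: 0.52·0.25 + 0.48·0.0630981 = 0.160287.
P(A | observation) = 0.13 / 0.160287 = 0.811045.

0.8110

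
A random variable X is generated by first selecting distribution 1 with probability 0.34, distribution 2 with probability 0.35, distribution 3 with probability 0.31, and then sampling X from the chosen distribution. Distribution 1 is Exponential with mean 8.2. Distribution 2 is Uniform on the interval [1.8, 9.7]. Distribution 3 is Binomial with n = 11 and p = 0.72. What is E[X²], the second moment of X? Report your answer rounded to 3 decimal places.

79.248

For each component E[X²] = Var + (mean)², giving 1: 134.48; 2: 38.2633; 3: 64.944.
Overall E[X²] = 0.34·134.48 + 0.35·38.2633 + 0.31·64.944 = 79.248.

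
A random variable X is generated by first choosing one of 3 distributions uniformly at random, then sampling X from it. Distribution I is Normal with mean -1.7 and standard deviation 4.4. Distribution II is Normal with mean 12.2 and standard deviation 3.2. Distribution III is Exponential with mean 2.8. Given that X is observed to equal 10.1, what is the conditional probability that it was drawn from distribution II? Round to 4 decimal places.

0.8920

Likelihoods f(10.1 | ·): I: 0.00248715; II: 0.100518; III: 0.00968902.
Posterior ∝ prior × likelihood. Numerator for II: 0.333333·0.100518 = 0.0335059.
Normalizing constant: 0.333333·0.00248715 + 0.333333·0.100518 + 0.333333·0.00968902 = 0.0375646.
P(II | observation) = 0.0335059 / 0.0375646 = 0.891954.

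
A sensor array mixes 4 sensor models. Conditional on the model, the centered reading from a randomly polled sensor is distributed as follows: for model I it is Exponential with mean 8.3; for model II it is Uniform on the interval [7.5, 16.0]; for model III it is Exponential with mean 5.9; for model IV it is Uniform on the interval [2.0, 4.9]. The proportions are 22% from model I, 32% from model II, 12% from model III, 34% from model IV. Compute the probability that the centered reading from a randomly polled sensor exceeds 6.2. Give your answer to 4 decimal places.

0.4662

Conditional on each model, P(X > 6.2): I: 0.473791; II: 1; III: 0.349641; IV: 0.
By total probability, P(X > 6.2) = 0.22·0.473791 + 0.32·1 + 0.12·0.349641 + 0.34·0 = 0.466191.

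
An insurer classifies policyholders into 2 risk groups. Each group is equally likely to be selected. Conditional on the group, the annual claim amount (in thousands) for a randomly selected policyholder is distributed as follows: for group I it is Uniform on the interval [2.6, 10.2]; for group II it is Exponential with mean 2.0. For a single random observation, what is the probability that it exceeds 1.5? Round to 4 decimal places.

Conditional on each group, P(X > 1.5): I: 1; II: 0.472367.
By total probability, P(X > 1.5) = 0.5·1 + 0.5·0.472367 = 0.736183.

0.7362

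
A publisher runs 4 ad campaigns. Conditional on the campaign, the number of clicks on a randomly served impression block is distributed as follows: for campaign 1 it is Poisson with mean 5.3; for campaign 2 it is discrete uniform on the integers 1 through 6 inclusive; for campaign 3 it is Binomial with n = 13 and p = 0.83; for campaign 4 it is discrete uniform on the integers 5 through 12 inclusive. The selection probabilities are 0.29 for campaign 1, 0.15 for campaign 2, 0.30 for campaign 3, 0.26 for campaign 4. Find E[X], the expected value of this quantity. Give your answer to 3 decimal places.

7.509

Component means — 1: 5.3; 2: 3.5; 3: 10.79; 4: 8.5.
E[X] = 0.29·5.3 + 0.15·3.5 + 0.3·10.79 + 0.26·8.5 = 7.509.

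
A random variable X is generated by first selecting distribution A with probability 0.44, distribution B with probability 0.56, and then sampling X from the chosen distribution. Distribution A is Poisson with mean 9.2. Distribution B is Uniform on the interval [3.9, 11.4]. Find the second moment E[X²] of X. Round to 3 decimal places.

For each component E[X²] = Var + (mean)², giving A: 93.84; B: 63.21.
Overall E[X²] = 0.44·93.84 + 0.56·63.21 = 76.6872.

76.687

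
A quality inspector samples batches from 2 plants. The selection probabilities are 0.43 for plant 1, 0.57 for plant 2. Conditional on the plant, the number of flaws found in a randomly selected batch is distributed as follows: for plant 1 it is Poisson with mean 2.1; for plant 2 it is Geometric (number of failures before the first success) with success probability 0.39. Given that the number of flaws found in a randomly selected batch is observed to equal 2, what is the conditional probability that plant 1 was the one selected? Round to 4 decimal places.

Likelihoods P(X=2 | ·): 1: 0.270016; 2: 0.145119.
Posterior ∝ prior × likelihood. Numerator for 1: 0.43·0.270016 = 0.116107.
Normalizing constant: 0.43·0.270016 + 0.57·0.145119 = 0.198825.
P(1 | observation) = 0.116107 / 0.198825 = 0.583966.

0.5840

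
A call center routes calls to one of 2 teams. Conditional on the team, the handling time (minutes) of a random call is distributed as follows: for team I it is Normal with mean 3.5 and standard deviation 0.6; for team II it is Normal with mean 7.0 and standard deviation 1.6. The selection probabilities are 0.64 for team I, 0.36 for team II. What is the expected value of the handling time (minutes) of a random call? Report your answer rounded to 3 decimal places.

Component means — I: 3.5; II: 7.
E[X] = 0.64·3.5 + 0.36·7 = 4.76.

4.760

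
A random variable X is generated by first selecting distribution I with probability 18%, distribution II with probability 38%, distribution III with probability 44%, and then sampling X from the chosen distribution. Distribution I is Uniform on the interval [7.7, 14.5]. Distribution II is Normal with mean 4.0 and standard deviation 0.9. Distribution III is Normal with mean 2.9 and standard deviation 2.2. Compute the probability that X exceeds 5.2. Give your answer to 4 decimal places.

Conditional on each component, P(X > 5.2): I: 1; II: 0.0912112; III: 0.147906.
By total probability, P(X > 5.2) = 0.18·1 + 0.38·0.0912112 + 0.44·0.147906 = 0.279739.

0.2797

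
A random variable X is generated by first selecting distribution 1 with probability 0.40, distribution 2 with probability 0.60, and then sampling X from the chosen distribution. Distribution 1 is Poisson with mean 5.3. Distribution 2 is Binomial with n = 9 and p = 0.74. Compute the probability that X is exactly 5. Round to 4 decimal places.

Conditional on each component, P(X = 5): 1: 0.173955; 2: 0.127768.
By total probability, P(X = 5) = 0.4·0.173955 + 0.6·0.127768 = 0.146243.

0.1462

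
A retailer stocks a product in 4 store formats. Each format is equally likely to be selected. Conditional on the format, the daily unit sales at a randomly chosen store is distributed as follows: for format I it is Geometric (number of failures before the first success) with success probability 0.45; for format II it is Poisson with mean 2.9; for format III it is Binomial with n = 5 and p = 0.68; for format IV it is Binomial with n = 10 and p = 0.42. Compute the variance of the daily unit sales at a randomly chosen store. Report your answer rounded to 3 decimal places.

Per component, I: μ=1.22222, E[X²]=4.20988; II: μ=2.9, E[X²]=11.31; III: μ=3.4, E[X²]=12.648; IV: μ=4.2, E[X²]=20.076.
E[X] = 0.25·1.22222 + 0.25·2.9 + 0.25·3.4 + 0.25·4.2 = 2.93056.
E[X²] = 0.25·4.20988 + 0.25·11.31 + 0.25·12.648 + 0.25·20.076 = 12.061.
Var(X) = E[X²] − (E[X])² = 12.061 − 8.58816 = 3.47281.

3.473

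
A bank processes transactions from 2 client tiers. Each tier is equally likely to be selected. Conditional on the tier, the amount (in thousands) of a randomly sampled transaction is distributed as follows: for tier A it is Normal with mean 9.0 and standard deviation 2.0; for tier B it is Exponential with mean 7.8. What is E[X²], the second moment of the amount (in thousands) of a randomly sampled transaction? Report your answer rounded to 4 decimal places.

103.3400

For each component E[X²] = Var + (mean)², giving A: 85; B: 121.68.
Overall E[X²] = 0.5·85 + 0.5·121.68 = 103.34.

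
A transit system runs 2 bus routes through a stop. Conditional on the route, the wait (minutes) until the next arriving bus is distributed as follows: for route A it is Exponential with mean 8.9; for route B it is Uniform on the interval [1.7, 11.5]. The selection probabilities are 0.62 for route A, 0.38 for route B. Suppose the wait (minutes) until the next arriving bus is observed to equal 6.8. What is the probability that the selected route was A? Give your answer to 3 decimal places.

Likelihoods f(6.8 | ·): A: 0.0523347; B: 0.102041.
Posterior ∝ prior × likelihood. Numerator for A: 0.62·0.0523347 = 0.0324475.
Normalizing constant: 0.62·0.0523347 + 0.38·0.102041 = 0.071223.
P(A | observation) = 0.0324475 / 0.071223 = 0.455576.

0.456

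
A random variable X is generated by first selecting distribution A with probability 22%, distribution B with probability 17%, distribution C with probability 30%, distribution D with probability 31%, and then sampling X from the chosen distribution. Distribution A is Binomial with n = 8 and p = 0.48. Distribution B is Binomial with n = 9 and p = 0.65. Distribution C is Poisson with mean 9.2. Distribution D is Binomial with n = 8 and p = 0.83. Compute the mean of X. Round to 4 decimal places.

Component means — A: 3.84; B: 5.85; C: 9.2; D: 6.64.
E[X] = 0.22·3.84 + 0.17·5.85 + 0.3·9.2 + 0.31·6.64 = 6.6577.

6.6577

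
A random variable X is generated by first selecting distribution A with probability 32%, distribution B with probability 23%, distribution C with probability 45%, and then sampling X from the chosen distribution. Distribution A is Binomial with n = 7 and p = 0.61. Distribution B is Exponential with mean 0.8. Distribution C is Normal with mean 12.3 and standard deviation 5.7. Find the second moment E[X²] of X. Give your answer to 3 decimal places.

89.363

For each component E[X²] = Var + (mean)², giving A: 19.8982; B: 1.28; C: 183.78.
Overall E[X²] = 0.32·19.8982 + 0.23·1.28 + 0.45·183.78 = 89.3628.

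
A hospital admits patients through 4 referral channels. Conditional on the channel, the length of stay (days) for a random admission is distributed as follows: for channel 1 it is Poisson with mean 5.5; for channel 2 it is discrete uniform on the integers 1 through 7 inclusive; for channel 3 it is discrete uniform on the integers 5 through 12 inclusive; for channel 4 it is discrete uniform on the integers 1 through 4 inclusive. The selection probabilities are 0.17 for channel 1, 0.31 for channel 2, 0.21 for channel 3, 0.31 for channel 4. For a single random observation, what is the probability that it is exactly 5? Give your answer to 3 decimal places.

0.100

Conditional on each channel, P(X = 5): 1: 0.171401; 2: 0.142857; 3: 0.125; 4: 0.
By total probability, P(X = 5) = 0.17·0.171401 + 0.31·0.142857 + 0.21·0.125 + 0.31·0 = 0.0996738.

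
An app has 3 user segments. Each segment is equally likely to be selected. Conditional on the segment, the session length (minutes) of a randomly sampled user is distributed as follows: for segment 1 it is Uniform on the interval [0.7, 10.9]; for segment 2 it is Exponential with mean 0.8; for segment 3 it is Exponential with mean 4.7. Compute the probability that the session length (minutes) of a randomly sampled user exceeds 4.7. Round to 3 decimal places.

0.326

Conditional on each segment, P(X > 4.7): 1: 0.607843; 2: 0.00280879; 3: 0.367879.
By total probability, P(X > 4.7) = 0.333333·0.607843 + 0.333333·0.00280879 + 0.333333·0.367879 = 0.326177.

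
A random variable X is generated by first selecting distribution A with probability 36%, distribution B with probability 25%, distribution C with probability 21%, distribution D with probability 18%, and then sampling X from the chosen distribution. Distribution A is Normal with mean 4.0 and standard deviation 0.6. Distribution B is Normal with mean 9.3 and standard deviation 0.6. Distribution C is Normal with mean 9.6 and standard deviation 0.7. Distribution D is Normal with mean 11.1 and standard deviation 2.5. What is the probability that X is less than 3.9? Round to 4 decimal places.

Conditional on each component, P(X < 3.9): A: 0.433816; B: 0; C: 1.66533e-16; D: 0.00198838.
By total probability, P(X < 3.9) = 0.36·0.433816 + 0.25·0 + 0.21·1.66533e-16 + 0.18·0.00198838 = 0.156532.

0.1565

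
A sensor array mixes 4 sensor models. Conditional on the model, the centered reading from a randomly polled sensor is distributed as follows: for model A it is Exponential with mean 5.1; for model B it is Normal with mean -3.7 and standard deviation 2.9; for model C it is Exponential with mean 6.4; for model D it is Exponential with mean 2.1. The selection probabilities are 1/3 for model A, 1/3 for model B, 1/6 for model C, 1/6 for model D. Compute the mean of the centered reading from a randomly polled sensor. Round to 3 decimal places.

1.883

Component means — A: 5.1; B: -3.7; C: 6.4; D: 2.1.
E[X] = 0.333333·5.1 + 0.333333·-3.7 + 0.166667·6.4 + 0.166667·2.1 = 1.88333.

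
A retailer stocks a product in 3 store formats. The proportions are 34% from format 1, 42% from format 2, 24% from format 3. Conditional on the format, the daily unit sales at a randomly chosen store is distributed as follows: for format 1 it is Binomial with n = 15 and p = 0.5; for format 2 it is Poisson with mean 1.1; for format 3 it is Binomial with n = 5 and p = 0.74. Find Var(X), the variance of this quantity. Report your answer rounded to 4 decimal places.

9.6767

Per component, 1: μ=7.5, E[X²]=60; 2: μ=1.1, E[X²]=2.31; 3: μ=3.7, E[X²]=14.652.
E[X] = 0.34·7.5 + 0.42·1.1 + 0.24·3.7 = 3.9.
E[X²] = 0.34·60 + 0.42·2.31 + 0.24·14.652 = 24.8867.
Var(X) = E[X²] − (E[X])² = 24.8867 − 15.21 = 9.67668.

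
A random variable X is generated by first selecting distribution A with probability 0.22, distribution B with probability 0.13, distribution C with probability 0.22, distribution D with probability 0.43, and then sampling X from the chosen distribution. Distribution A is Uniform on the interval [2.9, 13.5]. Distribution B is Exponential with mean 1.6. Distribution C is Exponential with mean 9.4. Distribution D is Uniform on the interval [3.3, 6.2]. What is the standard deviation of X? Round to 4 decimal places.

Per component, A: μ=8.2, E[X²]=76.6033; B: μ=1.6, E[X²]=5.12; C: μ=9.4, E[X²]=176.72; D: μ=4.75, E[X²]=23.2633.
E[X] = 0.22·8.2 + 0.13·1.6 + 0.22·9.4 + 0.43·4.75 = 6.1225.
E[X²] = 0.22·76.6033 + 0.13·5.12 + 0.22·176.72 + 0.43·23.2633 = 66.4.
Var(X) = E[X²] − (E[X])² = 66.4 − 37.485 = 28.915.
SD(X) = √28.915 = 5.37726.

5.3773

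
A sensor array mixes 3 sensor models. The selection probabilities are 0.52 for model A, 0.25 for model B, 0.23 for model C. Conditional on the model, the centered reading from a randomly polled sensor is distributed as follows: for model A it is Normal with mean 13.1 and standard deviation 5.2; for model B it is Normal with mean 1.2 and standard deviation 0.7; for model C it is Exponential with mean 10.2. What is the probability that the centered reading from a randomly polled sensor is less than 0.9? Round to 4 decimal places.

Conditional on each model, P(X < 0.9): A: 0.00948414; B: 0.334118; C: 0.0844546.
By total probability, P(X < 0.9) = 0.52·0.00948414 + 0.25·0.334118 + 0.23·0.0844546 = 0.107886.

0.1079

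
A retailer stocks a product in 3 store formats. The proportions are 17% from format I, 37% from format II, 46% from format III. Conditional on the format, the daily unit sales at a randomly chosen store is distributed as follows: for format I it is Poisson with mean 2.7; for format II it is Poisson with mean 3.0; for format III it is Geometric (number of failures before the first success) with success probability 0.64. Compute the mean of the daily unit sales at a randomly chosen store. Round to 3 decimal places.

Component means — I: 2.7; II: 3; III: 0.5625.
E[X] = 0.17·2.7 + 0.37·3 + 0.46·0.5625 = 1.82775.

1.828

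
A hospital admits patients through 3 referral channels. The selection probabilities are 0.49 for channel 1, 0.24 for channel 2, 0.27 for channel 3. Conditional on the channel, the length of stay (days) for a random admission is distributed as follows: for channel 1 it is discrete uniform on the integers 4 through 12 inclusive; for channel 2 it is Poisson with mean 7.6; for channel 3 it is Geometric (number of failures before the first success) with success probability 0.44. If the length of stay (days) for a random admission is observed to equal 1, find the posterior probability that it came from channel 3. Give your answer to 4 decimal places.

Likelihoods P(X=1 | ·): 1: 0; 2: 0.00380343; 3: 0.2464.
Posterior ∝ prior × likelihood. Numerator for 3: 0.27·0.2464 = 0.066528.
Normalizing constant: 0.49·0 + 0.24·0.00380343 + 0.27·0.2464 = 0.0674408.
P(3 | observation) = 0.066528 / 0.0674408 = 0.986465.

0.9865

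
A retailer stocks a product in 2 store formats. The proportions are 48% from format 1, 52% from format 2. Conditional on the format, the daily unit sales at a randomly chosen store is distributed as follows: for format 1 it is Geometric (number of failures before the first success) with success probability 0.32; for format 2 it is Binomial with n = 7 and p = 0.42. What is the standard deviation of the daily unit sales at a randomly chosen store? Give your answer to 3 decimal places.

Per component, 1: μ=2.125, E[X²]=11.1562; 2: μ=2.94, E[X²]=10.3488.
E[X] = 0.48·2.125 + 0.52·2.94 = 2.5488.
E[X²] = 0.48·11.1562 + 0.52·10.3488 = 10.7364.
Var(X) = E[X²] − (E[X])² = 10.7364 − 6.49638 = 4.23999.
SD(X) = √4.23999 = 2.05912.

2.059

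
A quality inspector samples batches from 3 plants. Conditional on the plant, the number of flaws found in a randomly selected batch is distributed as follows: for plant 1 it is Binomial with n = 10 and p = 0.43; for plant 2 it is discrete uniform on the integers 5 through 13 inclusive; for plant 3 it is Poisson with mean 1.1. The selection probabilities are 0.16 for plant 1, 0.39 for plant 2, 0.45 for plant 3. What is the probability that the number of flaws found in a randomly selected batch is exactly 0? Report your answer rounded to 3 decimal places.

Conditional on each plant, P(X = 0): 1: 0.00362033; 2: 0; 3: 0.332871.
By total probability, P(X = 0) = 0.16·0.00362033 + 0.39·0 + 0.45·0.332871 = 0.150371.

0.150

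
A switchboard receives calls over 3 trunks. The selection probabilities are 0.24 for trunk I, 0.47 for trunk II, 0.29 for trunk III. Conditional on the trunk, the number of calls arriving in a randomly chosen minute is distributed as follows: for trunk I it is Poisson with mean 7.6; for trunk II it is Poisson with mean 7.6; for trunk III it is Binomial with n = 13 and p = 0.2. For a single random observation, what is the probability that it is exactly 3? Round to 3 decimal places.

Conditional on each trunk, P(X = 3): I: 0.0366144; II: 0.0366144; III: 0.245672.
By total probability, P(X = 3) = 0.24·0.0366144 + 0.47·0.0366144 + 0.29·0.245672 = 0.0972411.

0.097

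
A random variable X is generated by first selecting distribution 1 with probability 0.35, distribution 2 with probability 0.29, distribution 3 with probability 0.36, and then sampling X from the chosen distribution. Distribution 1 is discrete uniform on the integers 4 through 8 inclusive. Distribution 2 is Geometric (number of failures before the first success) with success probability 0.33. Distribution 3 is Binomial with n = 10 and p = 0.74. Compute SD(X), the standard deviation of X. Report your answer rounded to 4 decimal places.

2.8343

Per component, 1: μ=6, E[X²]=38; 2: μ=2.0303, E[X²]=10.2746; 3: μ=7.4, E[X²]=56.684.
E[X] = 0.35·6 + 0.29·2.0303 + 0.36·7.4 = 5.35279.
E[X²] = 0.35·38 + 0.29·10.2746 + 0.36·56.684 = 36.6859.
Var(X) = E[X²] − (E[X])² = 36.6859 − 28.6523 = 8.03353.
SD(X) = √8.03353 = 2.83435.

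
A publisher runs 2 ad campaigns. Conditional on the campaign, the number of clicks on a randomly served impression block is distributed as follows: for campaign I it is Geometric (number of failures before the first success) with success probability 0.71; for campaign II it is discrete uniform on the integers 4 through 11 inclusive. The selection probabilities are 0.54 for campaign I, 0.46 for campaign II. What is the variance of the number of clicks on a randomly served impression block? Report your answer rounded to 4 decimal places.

15.2177

Per component, I: μ=0.408451, E[X²]=0.742115; II: μ=7.5, E[X²]=61.5.
E[X] = 0.54·0.408451 + 0.46·7.5 = 3.67056.
E[X²] = 0.54·0.742115 + 0.46·61.5 = 28.6907.
Var(X) = E[X²] − (E[X])² = 28.6907 − 13.473 = 15.2177.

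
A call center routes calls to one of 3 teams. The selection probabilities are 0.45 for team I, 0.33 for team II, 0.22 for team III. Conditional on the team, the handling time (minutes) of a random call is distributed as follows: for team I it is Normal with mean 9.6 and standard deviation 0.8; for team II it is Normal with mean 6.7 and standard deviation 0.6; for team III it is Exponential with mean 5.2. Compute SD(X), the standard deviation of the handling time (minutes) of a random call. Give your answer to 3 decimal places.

3.112

Per component, I: μ=9.6, E[X²]=92.8; II: μ=6.7, E[X²]=45.25; III: μ=5.2, E[X²]=54.08.
E[X] = 0.45·9.6 + 0.33·6.7 + 0.22·5.2 = 7.675.
E[X²] = 0.45·92.8 + 0.33·45.25 + 0.22·54.08 = 68.5901.
Var(X) = E[X²] − (E[X])² = 68.5901 − 58.9056 = 9.68447.
SD(X) = √9.68447 = 3.11199.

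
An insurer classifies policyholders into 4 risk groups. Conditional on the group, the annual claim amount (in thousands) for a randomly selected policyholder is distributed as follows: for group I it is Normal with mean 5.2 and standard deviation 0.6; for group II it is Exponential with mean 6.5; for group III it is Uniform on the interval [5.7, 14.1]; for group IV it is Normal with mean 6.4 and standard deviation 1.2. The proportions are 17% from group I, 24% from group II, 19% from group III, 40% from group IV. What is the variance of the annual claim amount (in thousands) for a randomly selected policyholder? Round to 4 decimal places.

14.2339

Per component, I: μ=5.2, E[X²]=27.4; II: μ=6.5, E[X²]=84.5; III: μ=9.9, E[X²]=103.89; IV: μ=6.4, E[X²]=42.4.
E[X] = 0.17·5.2 + 0.24·6.5 + 0.19·9.9 + 0.4·6.4 = 6.885.
E[X²] = 0.17·27.4 + 0.24·84.5 + 0.19·103.89 + 0.4·42.4 = 61.6371.
Var(X) = E[X²] − (E[X])² = 61.6371 − 47.4032 = 14.2339.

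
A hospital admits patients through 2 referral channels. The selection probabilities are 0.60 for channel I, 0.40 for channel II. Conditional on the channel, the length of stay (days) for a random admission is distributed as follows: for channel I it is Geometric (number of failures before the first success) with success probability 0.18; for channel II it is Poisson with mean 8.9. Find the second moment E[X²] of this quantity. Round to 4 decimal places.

62.8810

For each component E[X²] = Var + (mean)², giving I: 46.0617; II: 88.11.
Overall E[X²] = 0.6·46.0617 + 0.4·88.11 = 62.881.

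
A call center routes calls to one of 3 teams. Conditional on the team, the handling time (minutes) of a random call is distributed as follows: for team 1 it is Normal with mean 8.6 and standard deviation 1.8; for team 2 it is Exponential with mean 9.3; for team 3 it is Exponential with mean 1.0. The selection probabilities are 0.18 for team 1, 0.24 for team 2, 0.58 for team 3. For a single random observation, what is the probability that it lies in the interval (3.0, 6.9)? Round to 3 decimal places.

0.119

Conditional on each team, P(3.0 < X < 6.9): 1: 0.171539; 2: 0.248086; 3: 0.0487793.
By total probability, P(3.0 < X < 6.9) = 0.18·0.171539 + 0.24·0.248086 + 0.58·0.0487793 = 0.11871.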